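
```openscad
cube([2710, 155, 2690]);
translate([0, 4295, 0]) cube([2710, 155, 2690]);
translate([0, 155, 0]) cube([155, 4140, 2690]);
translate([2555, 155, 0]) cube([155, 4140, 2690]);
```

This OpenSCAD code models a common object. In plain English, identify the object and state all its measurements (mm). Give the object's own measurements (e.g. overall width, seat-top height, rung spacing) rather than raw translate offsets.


The wall frame of a small rectangular building: four walls, each 2690 mm tall and 155 mm thick, enclosing a footprint 2710 mm (x) by 4450 mm (y) outside-to-outside, with no floor or roof. The front and back walls (the −y and +y sides) span the full width; the two side walls fit between them.


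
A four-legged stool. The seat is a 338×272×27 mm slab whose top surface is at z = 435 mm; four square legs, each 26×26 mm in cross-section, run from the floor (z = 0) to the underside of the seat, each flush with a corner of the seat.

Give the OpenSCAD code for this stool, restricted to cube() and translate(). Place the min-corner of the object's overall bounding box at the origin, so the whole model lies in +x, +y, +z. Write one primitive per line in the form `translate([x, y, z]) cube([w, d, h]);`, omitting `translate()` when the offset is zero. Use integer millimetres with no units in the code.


// leg_h = 435 - 27 = 408
translate([0, 0, 408]) cube([338, 272, 27]);
cube([26, 26, 408]);
translate([312, 0, 0]) cube([26, 26, 408]);
translate([0, 246, 0]) cube([26, 26, 408]);
translate([312, 246, 0]) cube([26, 26, 408]);


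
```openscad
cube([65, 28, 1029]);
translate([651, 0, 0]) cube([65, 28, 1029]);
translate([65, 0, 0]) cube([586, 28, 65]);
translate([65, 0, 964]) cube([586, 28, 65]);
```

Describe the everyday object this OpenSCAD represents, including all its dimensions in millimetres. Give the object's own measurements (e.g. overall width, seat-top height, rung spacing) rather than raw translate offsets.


A rectangular picture frame lying in the x–z plane (depth along y). The opening is 586 mm wide (x) by 899 mm tall (z), surrounded by a border 65 mm wide on all four sides. The frame is 28 mm deep and is made of two full-height vertical stiles with two horizontal rails fitted between them.


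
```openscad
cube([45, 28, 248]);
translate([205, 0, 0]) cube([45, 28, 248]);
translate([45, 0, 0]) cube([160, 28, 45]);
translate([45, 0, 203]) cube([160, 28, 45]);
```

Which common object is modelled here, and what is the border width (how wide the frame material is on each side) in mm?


A picture frame. The border width is 45 mm.

Four thin pieces enclosing a rectangular opening — a picture frame. The two full-height stiles are 248 mm tall; the top rail sits at z = 203 and is 45 mm tall, so the border above the opening is 248 − 203 = 45 mm, matching the stile x-width.


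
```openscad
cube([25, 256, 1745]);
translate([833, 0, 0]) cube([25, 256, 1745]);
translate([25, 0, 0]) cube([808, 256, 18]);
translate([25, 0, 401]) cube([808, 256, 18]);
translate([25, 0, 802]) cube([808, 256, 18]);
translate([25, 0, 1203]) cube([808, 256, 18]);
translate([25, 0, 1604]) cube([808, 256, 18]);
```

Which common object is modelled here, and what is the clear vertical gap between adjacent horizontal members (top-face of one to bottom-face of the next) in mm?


A bookshelf. The clear shelf gap is 383 mm.

Two tall side panels with 5 horizontal boards between them — a bookshelf. The first two shelf undersides are at z = 0 and z = 401; with shelf thickness 18, the clear gap is 401 − 0 − 18 = 383 mm.


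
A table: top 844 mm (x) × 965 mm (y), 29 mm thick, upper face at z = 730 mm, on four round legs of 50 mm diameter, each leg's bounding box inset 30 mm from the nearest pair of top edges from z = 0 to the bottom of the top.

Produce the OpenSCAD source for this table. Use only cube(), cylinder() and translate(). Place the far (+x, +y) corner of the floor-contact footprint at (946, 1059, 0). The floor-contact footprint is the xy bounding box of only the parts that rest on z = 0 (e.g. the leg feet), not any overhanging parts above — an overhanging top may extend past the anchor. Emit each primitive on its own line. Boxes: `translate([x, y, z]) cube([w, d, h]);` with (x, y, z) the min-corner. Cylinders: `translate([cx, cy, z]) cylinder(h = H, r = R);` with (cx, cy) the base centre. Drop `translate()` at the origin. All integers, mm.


translate([132, 124, 701]) cube([844, 965, 29]);
translate([187, 179, 0]) cylinder(h = 701, r = 25);
translate([921, 179, 0]) cylinder(h = 701, r = 25);
translate([187, 1034, 0]) cylinder(h = 701, r = 25);
translate([921, 1034, 0]) cylinder(h = 701, r = 25);


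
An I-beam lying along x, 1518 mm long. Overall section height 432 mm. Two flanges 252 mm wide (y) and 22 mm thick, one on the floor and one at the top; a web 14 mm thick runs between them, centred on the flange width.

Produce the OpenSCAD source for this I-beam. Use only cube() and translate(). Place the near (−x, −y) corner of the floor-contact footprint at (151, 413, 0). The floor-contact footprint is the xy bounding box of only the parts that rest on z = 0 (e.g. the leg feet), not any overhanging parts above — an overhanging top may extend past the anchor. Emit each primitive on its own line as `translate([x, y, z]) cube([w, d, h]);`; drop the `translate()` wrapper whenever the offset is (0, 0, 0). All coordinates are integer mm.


translate([151, 413, 0]) cube([1518, 252, 22]);
translate([151, 532, 22]) cube([1518, 14, 388]);
translate([151, 413, 410]) cube([1518, 252, 22]);


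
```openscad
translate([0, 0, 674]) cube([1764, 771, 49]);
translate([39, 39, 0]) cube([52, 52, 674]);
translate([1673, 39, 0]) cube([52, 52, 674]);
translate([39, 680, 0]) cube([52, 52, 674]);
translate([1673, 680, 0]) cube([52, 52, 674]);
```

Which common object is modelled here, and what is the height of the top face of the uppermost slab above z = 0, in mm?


A table. The table height is 723 mm.

A 1764×771×49 slab sits at z = 674 on four 52 mm square posts — a table. The top surface is at 674 + 49 = 723 mm.


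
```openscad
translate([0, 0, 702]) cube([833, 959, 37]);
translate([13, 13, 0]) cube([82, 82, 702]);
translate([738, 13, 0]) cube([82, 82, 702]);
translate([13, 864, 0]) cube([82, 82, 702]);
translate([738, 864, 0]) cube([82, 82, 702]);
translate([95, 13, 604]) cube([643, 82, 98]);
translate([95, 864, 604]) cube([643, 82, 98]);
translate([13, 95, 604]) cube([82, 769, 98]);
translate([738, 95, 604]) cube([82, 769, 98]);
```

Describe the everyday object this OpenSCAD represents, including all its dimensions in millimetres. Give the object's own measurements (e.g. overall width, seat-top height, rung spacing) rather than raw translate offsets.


A table: top 833 mm (x) × 959 mm (y), 37 mm thick, upper face at z = 739 mm, on four 82×82 mm square legs, each inset 13 mm from the nearest pair of top edges from z = 0 to the bottom of the top. Four apron rails, 82 mm thick and 98 mm tall, run between adjacent legs with their top edges flush with the underside of the top and their outer faces flush with the legs' outer faces.


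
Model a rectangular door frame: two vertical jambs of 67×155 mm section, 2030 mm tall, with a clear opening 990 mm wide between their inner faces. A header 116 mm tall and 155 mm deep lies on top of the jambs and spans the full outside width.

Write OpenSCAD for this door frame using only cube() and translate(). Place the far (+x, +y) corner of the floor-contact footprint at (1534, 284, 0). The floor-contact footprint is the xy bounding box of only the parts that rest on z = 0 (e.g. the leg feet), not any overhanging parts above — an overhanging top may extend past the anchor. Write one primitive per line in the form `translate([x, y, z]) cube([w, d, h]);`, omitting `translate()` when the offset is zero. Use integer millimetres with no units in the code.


translate([410, 129, 0]) cube([67, 155, 2030]);
translate([1467, 129, 0]) cube([67, 155, 2030]);
translate([410, 129, 2030]) cube([1124, 155, 116]);


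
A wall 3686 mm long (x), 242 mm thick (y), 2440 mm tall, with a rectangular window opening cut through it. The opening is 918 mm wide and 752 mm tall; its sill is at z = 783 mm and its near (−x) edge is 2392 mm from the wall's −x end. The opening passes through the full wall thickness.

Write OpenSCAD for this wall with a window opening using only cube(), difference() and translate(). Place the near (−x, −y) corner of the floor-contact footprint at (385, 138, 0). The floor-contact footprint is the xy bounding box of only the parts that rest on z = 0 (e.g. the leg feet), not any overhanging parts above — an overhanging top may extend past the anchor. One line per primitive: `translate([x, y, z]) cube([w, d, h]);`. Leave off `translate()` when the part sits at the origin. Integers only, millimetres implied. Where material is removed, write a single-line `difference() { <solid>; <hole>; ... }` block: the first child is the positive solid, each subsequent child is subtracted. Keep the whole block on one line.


difference() { translate([385, 138, 0]) cube([3686, 242, 2440]); translate([2777, 138, 783]) cube([918, 242, 752]); }


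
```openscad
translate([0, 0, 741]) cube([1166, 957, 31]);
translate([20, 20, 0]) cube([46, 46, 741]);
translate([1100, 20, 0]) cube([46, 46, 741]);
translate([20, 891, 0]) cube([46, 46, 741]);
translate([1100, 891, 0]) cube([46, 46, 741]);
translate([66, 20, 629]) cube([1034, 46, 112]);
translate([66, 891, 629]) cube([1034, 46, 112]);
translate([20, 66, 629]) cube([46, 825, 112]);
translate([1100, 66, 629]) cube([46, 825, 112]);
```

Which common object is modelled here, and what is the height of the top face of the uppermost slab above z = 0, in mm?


A table. The table height is 772 mm.

A 1166×957×31 slab sits at z = 741 on four 46 mm square posts — a table. The top surface is at 741 + 31 = 772 mm.


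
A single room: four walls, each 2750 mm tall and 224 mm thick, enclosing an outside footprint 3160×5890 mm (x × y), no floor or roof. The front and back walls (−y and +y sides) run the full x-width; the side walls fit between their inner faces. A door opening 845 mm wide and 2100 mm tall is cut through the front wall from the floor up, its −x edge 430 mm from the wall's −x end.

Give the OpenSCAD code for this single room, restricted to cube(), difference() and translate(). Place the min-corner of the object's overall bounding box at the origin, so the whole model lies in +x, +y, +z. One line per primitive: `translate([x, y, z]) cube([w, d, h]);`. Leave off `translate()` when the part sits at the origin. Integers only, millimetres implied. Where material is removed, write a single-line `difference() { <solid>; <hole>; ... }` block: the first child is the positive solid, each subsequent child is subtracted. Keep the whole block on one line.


difference() { cube([3160, 224, 2750]); translate([430, 0, 0]) cube([845, 224, 2100]); }
translate([0, 5666, 0]) cube([3160, 224, 2750]);
translate([0, 224, 0]) cube([224, 5442, 2750]);
translate([2936, 224, 0]) cube([224, 5442, 2750]);


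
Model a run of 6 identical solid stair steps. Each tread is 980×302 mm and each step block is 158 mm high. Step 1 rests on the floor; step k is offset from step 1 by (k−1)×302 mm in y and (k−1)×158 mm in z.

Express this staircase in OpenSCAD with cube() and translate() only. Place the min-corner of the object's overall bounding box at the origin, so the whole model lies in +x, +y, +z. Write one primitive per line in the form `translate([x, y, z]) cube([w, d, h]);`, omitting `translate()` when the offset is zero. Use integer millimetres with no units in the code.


cube([980, 302, 158]);
translate([0, 302, 158]) cube([980, 302, 158]);
translate([0, 604, 316]) cube([980, 302, 158]);
translate([0, 906, 474]) cube([980, 302, 158]);
translate([0, 1208, 632]) cube([980, 302, 158]);
translate([0, 1510, 790]) cube([980, 302, 158]);


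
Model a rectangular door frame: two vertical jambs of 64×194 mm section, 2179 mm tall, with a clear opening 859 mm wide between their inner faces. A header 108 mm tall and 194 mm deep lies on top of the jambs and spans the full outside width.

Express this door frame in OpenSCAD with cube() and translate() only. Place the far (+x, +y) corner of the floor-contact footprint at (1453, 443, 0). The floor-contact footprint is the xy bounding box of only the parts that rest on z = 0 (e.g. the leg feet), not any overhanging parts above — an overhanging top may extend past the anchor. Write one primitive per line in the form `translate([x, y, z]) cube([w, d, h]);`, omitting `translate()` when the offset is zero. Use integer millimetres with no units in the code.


translate([466, 249, 0]) cube([64, 194, 2179]);
translate([1389, 249, 0]) cube([64, 194, 2179]);
translate([466, 249, 2179]) cube([987, 194, 108]);


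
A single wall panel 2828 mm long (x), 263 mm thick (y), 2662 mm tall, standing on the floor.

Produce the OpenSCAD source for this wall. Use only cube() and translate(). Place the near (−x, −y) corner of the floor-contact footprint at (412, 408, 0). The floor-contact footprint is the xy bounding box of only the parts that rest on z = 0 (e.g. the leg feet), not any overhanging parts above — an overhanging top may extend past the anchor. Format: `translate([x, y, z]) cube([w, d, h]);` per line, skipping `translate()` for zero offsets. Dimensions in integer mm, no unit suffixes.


translate([412, 408, 0]) cube([2828, 263, 2662]);


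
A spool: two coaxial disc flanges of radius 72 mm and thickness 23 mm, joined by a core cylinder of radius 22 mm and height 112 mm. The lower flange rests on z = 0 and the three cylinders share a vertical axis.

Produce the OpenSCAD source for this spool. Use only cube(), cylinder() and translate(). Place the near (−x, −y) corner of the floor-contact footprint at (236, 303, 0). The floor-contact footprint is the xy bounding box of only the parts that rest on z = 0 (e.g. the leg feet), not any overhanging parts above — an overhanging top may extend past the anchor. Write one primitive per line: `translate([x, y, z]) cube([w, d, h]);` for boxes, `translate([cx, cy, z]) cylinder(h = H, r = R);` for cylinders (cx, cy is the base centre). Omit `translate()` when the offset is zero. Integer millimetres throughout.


translate([308, 375, 0]) cylinder(h = 23, r = 72);
translate([308, 375, 23]) cylinder(h = 112, r = 22);
translate([308, 375, 135]) cylinder(h = 23, r = 72);


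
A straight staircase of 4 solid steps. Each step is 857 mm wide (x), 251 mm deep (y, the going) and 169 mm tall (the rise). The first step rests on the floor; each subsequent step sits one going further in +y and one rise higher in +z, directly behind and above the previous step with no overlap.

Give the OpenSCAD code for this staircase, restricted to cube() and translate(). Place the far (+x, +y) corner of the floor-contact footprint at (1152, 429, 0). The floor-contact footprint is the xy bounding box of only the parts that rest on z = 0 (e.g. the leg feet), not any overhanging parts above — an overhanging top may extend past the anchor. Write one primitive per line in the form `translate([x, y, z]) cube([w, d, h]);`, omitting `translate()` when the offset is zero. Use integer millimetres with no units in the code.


translate([295, 178, 0]) cube([857, 251, 169]);
translate([295, 429, 169]) cube([857, 251, 169]);
translate([295, 680, 338]) cube([857, 251, 169]);
translate([295, 931, 507]) cube([857, 251, 169]);


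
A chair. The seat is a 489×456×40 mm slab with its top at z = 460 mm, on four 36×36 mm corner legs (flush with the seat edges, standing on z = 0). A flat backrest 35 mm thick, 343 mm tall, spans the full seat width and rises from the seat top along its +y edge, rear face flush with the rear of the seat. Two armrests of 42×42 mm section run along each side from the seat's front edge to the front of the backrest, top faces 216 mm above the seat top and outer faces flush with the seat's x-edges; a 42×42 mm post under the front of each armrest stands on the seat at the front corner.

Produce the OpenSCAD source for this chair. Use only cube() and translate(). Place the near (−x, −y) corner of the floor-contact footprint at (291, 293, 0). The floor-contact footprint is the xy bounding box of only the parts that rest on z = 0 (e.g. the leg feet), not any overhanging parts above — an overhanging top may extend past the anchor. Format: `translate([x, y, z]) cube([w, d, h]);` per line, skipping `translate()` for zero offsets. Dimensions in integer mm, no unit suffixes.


translate([291, 293, 420]) cube([489, 456, 40]);
translate([291, 293, 0]) cube([36, 36, 420]);
translate([744, 293, 0]) cube([36, 36, 420]);
translate([291, 713, 0]) cube([36, 36, 420]);
translate([744, 713, 0]) cube([36, 36, 420]);
translate([291, 714, 460]) cube([489, 35, 343]);
translate([291, 293, 634]) cube([42, 421, 42]);
translate([738, 293, 634]) cube([42, 421, 42]);
translate([291, 293, 460]) cube([42, 42, 174]);
translate([738, 293, 460]) cube([42, 42, 174]);


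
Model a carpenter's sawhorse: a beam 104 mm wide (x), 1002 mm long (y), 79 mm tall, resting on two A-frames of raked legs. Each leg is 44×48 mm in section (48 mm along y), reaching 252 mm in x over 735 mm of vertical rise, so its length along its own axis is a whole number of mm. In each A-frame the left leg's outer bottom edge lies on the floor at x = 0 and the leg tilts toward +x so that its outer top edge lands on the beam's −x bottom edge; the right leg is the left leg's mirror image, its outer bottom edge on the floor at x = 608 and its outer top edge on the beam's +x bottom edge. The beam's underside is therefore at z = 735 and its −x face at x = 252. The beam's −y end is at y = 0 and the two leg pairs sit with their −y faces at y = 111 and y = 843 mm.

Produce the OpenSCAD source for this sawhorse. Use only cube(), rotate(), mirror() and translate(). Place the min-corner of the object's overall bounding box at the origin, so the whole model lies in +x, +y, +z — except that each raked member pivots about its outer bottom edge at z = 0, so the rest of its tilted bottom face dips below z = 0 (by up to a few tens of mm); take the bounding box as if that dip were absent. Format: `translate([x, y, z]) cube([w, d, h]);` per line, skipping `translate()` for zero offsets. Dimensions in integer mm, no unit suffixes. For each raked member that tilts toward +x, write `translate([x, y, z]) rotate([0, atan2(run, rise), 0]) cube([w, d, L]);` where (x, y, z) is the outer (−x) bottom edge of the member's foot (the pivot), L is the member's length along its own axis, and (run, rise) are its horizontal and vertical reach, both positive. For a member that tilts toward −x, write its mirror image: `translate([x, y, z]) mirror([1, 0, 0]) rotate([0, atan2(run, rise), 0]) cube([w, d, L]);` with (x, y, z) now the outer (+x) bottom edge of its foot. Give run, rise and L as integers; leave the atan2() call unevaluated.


translate([252, 0, 735]) cube([104, 1002, 79]);
translate([0, 111, 0]) rotate([0, atan2(252, 735), 0]) cube([44, 48, 777]);
translate([608, 111, 0]) mirror([1, 0, 0]) rotate([0, atan2(252, 735), 0]) cube([44, 48, 777]);
translate([0, 843, 0]) rotate([0, atan2(252, 735), 0]) cube([44, 48, 777]);
translate([608, 843, 0]) mirror([1, 0, 0]) rotate([0, atan2(252, 735), 0]) cube([44, 48, 777]);


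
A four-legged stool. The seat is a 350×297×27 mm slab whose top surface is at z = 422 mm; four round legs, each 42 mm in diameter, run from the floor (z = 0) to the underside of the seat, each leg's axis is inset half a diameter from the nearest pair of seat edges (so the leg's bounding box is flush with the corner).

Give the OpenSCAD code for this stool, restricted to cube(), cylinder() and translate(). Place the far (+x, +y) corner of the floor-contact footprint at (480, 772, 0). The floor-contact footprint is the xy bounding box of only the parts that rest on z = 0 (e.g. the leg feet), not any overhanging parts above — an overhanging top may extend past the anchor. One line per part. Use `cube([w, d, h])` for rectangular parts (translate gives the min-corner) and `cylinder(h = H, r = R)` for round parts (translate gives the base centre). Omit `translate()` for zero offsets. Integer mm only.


translate([130, 475, 395]) cube([350, 297, 27]);
translate([151, 496, 0]) cylinder(h = 395, r = 21);
translate([459, 496, 0]) cylinder(h = 395, r = 21);
translate([151, 751, 0]) cylinder(h = 395, r = 21);
translate([459, 751, 0]) cylinder(h = 395, r = 21);


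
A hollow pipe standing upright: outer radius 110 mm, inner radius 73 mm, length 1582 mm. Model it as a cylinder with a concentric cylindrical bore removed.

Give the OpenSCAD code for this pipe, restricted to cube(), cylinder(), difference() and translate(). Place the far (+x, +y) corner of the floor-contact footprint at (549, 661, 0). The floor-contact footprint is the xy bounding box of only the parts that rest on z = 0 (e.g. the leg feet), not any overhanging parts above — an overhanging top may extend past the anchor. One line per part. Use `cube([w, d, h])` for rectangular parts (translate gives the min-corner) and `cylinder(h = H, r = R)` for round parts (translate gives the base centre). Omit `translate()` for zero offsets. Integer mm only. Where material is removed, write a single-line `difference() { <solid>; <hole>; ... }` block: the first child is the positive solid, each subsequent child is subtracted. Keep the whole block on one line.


difference() { translate([439, 551, 0]) cylinder(h = 1582, r = 110); translate([439, 551, 0]) cylinder(h = 1582, r = 73); }


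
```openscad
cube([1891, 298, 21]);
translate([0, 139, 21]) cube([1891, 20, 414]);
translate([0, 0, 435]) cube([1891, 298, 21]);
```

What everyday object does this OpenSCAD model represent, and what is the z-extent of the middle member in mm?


An I-beam. The web height is 414 mm.

Two wide flanges with a thin centred web — an I-beam. Overall 456 mm minus two 21 mm flanges gives a web of 456 − 2·21 = 414 mm.


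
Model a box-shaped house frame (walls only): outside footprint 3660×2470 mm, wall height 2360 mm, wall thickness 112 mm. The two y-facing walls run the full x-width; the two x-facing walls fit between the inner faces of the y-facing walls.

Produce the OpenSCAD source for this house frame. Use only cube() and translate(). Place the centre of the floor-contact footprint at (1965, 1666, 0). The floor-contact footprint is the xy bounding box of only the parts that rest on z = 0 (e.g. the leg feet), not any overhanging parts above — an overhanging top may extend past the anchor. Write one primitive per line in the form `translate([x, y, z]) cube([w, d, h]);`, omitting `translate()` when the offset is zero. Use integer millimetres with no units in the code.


translate([135, 431, 0]) cube([3660, 112, 2360]);
translate([135, 2789, 0]) cube([3660, 112, 2360]);
translate([135, 543, 0]) cube([112, 2246, 2360]);
translate([3683, 543, 0]) cube([112, 2246, 2360]);


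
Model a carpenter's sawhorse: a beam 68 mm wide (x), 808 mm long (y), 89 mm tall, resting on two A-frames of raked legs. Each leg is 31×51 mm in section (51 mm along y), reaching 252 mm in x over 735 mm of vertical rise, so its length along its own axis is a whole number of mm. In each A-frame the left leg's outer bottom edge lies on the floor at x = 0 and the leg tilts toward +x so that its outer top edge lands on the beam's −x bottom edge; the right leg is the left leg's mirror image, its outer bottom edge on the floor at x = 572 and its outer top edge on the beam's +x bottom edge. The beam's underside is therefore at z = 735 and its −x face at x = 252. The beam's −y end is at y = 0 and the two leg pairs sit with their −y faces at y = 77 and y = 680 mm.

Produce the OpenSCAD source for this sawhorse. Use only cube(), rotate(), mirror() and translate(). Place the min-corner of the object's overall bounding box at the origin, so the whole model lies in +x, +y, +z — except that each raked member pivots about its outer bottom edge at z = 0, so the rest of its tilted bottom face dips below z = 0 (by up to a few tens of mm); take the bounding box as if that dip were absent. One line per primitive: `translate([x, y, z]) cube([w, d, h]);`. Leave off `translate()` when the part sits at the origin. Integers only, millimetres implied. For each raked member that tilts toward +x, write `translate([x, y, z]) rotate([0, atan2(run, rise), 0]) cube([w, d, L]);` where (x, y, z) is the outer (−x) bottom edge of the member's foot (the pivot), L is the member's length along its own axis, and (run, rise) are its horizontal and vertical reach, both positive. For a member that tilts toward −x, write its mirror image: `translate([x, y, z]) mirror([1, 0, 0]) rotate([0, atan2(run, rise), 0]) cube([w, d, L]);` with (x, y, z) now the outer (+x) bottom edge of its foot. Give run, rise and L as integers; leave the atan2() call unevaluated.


translate([252, 0, 735]) cube([68, 808, 89]);
translate([0, 77, 0]) rotate([0, atan2(252, 735), 0]) cube([31, 51, 777]);
translate([572, 77, 0]) mirror([1, 0, 0]) rotate([0, atan2(252, 735), 0]) cube([31, 51, 777]);
translate([0, 680, 0]) rotate([0, atan2(252, 735), 0]) cube([31, 51, 777]);
translate([572, 680, 0]) mirror([1, 0, 0]) rotate([0, atan2(252, 735), 0]) cube([31, 51, 777]);


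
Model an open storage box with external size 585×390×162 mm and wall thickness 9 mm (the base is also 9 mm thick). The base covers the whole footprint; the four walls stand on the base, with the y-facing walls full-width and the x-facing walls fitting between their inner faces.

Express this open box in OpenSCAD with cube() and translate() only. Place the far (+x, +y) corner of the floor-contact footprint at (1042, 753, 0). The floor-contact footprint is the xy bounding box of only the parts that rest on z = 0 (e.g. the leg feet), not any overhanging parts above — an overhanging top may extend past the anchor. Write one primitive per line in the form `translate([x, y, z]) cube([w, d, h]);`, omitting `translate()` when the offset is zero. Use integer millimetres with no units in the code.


translate([457, 363, 0]) cube([585, 390, 9]);
translate([457, 363, 9]) cube([585, 9, 153]);
translate([457, 744, 9]) cube([585, 9, 153]);
translate([457, 372, 9]) cube([9, 372, 153]);
translate([1033, 372, 9]) cube([9, 372, 153]);


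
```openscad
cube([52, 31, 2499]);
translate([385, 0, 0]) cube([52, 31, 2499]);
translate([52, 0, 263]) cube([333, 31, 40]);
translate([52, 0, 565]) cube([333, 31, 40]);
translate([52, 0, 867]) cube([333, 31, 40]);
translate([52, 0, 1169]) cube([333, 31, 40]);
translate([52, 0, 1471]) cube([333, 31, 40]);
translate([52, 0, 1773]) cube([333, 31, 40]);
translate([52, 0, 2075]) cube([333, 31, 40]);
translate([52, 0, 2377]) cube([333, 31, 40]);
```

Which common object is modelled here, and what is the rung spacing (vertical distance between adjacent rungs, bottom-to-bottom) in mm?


A ladder. The rung spacing is 302 mm.

Two tall 52×31 posts with 8 short bars between them — a ladder. Adjacent rungs sit at z = 263 and z = 565, so the spacing is 565 − 263 = 302 mm.


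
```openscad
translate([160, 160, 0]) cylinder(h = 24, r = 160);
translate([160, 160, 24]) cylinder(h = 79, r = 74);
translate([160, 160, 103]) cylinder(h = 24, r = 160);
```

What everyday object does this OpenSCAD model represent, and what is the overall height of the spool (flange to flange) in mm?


A spool. The overall height is 127 mm.

Three coaxial cylinders, large–small–large — a spool. Two 24 mm flanges and a 79 mm core give 24 + 79 + 24 = 127 mm.


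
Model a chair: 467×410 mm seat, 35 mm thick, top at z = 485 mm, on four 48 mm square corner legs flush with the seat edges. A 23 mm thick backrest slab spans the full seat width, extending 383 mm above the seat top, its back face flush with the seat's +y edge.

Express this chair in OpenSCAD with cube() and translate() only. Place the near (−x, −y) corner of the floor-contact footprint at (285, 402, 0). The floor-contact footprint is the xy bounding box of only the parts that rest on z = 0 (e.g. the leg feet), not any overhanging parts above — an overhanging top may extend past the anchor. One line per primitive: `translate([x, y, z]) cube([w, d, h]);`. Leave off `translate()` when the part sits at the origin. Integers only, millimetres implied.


// leg_h = 485 - 35 = 450
translate([285, 402, 450]) cube([467, 410, 35]);
translate([285, 402, 0]) cube([48, 48, 450]);
translate([704, 402, 0]) cube([48, 48, 450]);
translate([285, 764, 0]) cube([48, 48, 450]);
translate([704, 764, 0]) cube([48, 48, 450]);
translate([285, 789, 485]) cube([467, 23, 383]);


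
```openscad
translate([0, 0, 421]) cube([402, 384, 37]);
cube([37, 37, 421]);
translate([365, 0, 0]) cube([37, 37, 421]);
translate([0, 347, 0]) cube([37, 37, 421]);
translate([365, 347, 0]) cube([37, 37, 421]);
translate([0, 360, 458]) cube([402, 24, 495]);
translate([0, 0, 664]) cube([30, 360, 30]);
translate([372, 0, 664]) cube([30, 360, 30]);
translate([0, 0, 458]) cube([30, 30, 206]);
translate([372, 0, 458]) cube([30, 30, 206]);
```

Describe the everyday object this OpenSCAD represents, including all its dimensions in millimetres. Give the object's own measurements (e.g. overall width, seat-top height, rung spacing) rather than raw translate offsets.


A chair. The seat is a 402×384×37 mm slab with its top at z = 458 mm, on four 37×37 mm corner legs (flush with the seat edges, standing on z = 0). A flat backrest 24 mm thick, 495 mm tall, spans the full seat width and rises from the seat top along its +y edge, rear face flush with the rear of the seat. Two armrests of 30×30 mm section run along each side from the seat's front edge to the front of the backrest, top faces 236 mm above the seat top and outer faces flush with the seat's x-edges; a 30×30 mm post under the front of each armrest stands on the seat at the front corner.


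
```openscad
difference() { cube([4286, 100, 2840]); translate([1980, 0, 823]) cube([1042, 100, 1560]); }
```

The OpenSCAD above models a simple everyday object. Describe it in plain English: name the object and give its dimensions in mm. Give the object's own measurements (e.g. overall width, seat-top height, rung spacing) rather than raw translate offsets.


A wall 4286 mm long (x), 100 mm thick (y), 2840 mm tall, with a rectangular window opening cut through it. The opening is 1042 mm wide and 1560 mm tall; its sill is at z = 823 mm and its near (−x) edge is 1980 mm from the wall's −x end. The opening passes through the full wall thickness.


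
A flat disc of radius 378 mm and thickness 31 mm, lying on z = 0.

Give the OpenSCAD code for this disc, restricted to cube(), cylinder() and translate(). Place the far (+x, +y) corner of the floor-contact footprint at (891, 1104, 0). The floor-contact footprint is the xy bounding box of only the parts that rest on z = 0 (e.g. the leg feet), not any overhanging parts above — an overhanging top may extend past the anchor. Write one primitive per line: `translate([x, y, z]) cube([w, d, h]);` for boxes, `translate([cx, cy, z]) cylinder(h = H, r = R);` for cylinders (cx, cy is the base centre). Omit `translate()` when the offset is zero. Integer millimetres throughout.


translate([513, 726, 0]) cylinder(h = 31, r = 378);


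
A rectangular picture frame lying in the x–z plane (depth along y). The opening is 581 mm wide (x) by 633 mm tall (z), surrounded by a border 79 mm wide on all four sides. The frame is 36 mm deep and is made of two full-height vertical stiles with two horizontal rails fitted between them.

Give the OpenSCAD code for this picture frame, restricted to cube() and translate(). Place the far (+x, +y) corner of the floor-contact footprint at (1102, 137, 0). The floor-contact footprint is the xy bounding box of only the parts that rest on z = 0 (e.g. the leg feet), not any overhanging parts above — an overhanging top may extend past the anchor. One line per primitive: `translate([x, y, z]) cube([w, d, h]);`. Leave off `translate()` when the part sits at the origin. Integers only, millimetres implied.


translate([363, 101, 0]) cube([79, 36, 791]);
translate([1023, 101, 0]) cube([79, 36, 791]);
translate([442, 101, 0]) cube([581, 36, 79]);
translate([442, 101, 712]) cube([581, 36, 79]);


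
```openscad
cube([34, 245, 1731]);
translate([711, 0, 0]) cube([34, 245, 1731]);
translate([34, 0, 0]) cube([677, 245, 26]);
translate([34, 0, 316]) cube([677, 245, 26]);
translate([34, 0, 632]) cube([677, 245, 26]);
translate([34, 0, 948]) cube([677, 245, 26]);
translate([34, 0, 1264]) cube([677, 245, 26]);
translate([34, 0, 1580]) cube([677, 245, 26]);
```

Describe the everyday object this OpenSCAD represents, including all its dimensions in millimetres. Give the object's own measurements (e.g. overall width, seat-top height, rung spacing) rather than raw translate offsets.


An open bookshelf. Two side panels, each 34 mm thick, 245 mm deep and 1731 mm tall, stand 745 mm apart (outside-to-outside). Between them sit 6 shelves, each 26 mm thick and 245 mm deep, spanning the full gap between the sides. The bottom shelf rests on the floor (its underside at z = 0) and the clear gap between one shelf's top and the next shelf's underside is 290 mm.


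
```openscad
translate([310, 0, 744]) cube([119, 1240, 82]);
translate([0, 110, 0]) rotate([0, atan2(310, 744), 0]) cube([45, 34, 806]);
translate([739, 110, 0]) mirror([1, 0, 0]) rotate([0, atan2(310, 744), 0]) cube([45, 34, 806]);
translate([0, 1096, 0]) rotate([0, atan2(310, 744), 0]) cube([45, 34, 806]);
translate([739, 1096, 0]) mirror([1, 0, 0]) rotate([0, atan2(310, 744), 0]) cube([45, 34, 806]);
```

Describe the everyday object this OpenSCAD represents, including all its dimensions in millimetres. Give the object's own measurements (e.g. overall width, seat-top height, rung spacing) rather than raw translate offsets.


A sawhorse. A 119×1240×82 mm beam (x, y, z) sits on two A-frame leg pairs. Each pair is two raked legs of 45×34 mm section (34 mm along y) splaying symmetrically in x. Each leg rises 744 mm vertically over 310 mm of horizontal reach and is 806 mm long along its own axis. Every leg's outer bottom edge rests on the floor and its outer top edge meets a bottom edge of the beam — the left legs (tilting toward +x) meet the beam's −x bottom edge, the right legs (their mirror images, tilting toward −x) meet its +x bottom edge — so the leg tops tuck under the beam, the beam's underside is 744 mm above the floor, and the feet are 739 mm apart outside-to-outside with the beam centred between them. The two leg pairs are set in 110 mm from either end of the beam.


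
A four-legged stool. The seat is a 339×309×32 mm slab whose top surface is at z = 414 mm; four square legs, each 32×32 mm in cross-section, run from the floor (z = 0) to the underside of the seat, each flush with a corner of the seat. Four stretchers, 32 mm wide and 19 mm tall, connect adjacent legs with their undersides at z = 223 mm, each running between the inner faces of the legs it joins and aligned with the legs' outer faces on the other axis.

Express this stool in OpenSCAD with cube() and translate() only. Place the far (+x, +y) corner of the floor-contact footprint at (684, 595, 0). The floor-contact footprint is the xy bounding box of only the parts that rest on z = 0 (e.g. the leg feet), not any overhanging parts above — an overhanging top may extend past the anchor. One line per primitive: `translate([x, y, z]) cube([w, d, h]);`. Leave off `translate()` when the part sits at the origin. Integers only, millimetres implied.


translate([345, 286, 382]) cube([339, 309, 32]);
translate([345, 286, 0]) cube([32, 32, 382]);
translate([652, 286, 0]) cube([32, 32, 382]);
translate([345, 563, 0]) cube([32, 32, 382]);
translate([652, 563, 0]) cube([32, 32, 382]);
translate([377, 286, 223]) cube([275, 32, 19]);
translate([377, 563, 223]) cube([275, 32, 19]);
translate([345, 318, 223]) cube([32, 245, 19]);
translate([652, 318, 223]) cube([32, 245, 19]);


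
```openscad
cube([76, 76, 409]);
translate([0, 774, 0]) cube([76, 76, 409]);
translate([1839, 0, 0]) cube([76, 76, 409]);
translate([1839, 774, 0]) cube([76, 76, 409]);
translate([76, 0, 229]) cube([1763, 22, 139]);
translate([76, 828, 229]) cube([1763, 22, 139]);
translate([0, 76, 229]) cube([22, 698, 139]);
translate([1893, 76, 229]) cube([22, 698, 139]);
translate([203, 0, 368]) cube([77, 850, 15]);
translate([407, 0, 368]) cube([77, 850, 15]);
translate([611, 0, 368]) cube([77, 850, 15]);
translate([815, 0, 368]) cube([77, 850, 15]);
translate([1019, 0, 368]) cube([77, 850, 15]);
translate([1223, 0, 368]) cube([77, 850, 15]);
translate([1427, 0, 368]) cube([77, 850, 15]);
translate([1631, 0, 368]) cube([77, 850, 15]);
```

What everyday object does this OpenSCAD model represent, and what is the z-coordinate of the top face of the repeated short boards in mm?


A bed frame. The slat-top height is 383 mm.

Four posts, four rails, and a row of slats — a bed frame. Slats sit on the rails at z = 229 + 139 = 368; with slat thickness 15, the top is 383 mm.


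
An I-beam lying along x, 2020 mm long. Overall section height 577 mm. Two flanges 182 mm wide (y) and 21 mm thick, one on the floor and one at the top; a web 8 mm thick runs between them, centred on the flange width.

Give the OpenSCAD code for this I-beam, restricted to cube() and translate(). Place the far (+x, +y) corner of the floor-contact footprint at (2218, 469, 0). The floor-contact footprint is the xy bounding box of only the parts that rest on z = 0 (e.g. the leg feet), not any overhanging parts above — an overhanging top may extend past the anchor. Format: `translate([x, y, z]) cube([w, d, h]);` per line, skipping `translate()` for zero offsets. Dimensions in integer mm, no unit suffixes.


translate([198, 287, 0]) cube([2020, 182, 21]);
translate([198, 374, 21]) cube([2020, 8, 535]);
translate([198, 287, 556]) cube([2020, 182, 21]);


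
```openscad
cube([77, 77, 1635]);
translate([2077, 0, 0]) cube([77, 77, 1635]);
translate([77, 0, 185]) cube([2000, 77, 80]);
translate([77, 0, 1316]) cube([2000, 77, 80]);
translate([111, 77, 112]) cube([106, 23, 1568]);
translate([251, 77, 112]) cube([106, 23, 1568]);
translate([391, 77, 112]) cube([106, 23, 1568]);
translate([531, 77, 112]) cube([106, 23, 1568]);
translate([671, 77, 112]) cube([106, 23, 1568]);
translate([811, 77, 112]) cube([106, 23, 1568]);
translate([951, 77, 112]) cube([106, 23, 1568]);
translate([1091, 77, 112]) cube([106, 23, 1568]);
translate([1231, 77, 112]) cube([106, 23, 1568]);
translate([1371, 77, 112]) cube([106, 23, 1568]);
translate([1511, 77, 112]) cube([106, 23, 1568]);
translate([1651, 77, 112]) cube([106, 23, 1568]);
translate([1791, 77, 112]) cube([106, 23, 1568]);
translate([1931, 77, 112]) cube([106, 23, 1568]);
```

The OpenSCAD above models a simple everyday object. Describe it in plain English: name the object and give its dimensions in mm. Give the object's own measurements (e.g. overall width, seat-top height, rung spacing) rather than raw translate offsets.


A fence section. Two 77×77 mm posts, 1635 mm tall, stand on the floor with a clear span of 2000 mm between their inner faces. Two horizontal rails of 77×80 mm section span the gap between the posts with their undersides at z = 185 mm and z = 1316 mm, flush with the posts' −y face. 14 pickets, each 106 mm wide, 23 mm thick and 1568 mm tall, are fixed to the +y face of the rails with their bottoms at z = 112 mm, spaced across the span with a 34 mm gap after the −x post and between neighbouring pickets, with 40 mm left before the +x post.


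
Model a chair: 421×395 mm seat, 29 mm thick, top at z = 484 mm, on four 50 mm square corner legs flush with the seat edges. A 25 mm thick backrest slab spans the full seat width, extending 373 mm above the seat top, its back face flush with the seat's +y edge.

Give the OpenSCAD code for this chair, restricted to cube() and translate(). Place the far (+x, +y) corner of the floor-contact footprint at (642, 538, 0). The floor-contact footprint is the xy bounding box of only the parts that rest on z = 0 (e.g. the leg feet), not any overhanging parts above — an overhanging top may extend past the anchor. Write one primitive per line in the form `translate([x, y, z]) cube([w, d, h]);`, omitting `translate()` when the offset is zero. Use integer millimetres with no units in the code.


translate([221, 143, 455]) cube([421, 395, 29]);
translate([221, 143, 0]) cube([50, 50, 455]);
translate([592, 143, 0]) cube([50, 50, 455]);
translate([221, 488, 0]) cube([50, 50, 455]);
translate([592, 488, 0]) cube([50, 50, 455]);
translate([221, 513, 484]) cube([421, 25, 373]);
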